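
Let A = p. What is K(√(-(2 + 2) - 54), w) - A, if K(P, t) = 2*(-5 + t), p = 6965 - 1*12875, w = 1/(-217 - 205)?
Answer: 1244899/211 ≈ 5900.0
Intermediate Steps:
w = -1/422 (w = 1/(-422) = -1/422 ≈ -0.0023697)
p = -5910 (p = 6965 - 12875 = -5910)
A = -5910
K(P, t) = -10 + 2*t
K(√(-(2 + 2) - 54), w) - A = (-10 + 2*(-1/422)) - 1*(-5910) = (-10 - 1/211) + 5910 = -2111/211 + 5910 = 1244899/211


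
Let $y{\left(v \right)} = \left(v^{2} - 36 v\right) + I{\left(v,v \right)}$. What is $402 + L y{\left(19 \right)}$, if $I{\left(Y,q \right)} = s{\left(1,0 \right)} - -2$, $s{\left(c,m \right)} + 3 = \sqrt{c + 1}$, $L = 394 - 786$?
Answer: $127410 - 392 \sqrt{2} \approx 1.2686 \cdot 10^{5}$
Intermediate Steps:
$L = -392$
$s{\left(c,m \right)} = -3 + \sqrt{1 + c}$ ($s{\left(c,m \right)} = -3 + \sqrt{c + 1} = -3 + \sqrt{1 + c}$)
$I{\left(Y,q \right)} = -1 + \sqrt{2}$ ($I{\left(Y,q \right)} = \left(-3 + \sqrt{1 + 1}\right) - -2 = \left(-3 + \sqrt{2}\right) + 2 = -1 + \sqrt{2}$)
$y{\left(v \right)} = -1 + \sqrt{2} + v^{2} - 36 v$ ($y{\left(v \right)} = \left(v^{2} - 36 v\right) - \left(1 - \sqrt{2}\right) = -1 + \sqrt{2} + v^{2} - 36 v$)
$402 + L y{\left(19 \right)} = 402 - 392 \left(-1 + \sqrt{2} + 19^{2} - 684\right) = 402 - 392 \left(-1 + \sqrt{2} + 361 - 684\right) = 402 - 392 \left(-324 + \sqrt{2}\right) = 402 + \left(127008 - 392 \sqrt{2}\right) = 127410 - 392 \sqrt{2}$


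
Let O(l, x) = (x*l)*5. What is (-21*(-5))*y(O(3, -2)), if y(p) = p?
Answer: -3150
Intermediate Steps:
O(l, x) = 5*l*x (O(l, x) = (l*x)*5 = 5*l*x)
(-21*(-5))*y(O(3, -2)) = (-21*(-5))*(5*3*(-2)) = 105*(-30) = -3150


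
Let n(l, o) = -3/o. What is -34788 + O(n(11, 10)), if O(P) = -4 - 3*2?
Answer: -34798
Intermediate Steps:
O(P) = -10 (O(P) = -4 - 6 = -10)
-34788 + O(n(11, 10)) = -34788 - 10 = -34798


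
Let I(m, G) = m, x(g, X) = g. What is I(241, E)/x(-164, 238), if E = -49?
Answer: -241/164 ≈ -1.4695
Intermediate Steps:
I(241, E)/x(-164, 238) = 241/(-164) = 241*(-1/164) = -241/164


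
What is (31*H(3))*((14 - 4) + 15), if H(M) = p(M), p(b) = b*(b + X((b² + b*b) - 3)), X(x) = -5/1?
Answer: -4650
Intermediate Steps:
X(x) = -5 (X(x) = -5*1 = -5)
p(b) = b*(-5 + b) (p(b) = b*(b - 5) = b*(-5 + b))
H(M) = M*(-5 + M)
(31*H(3))*((14 - 4) + 15) = (31*(3*(-5 + 3)))*((14 - 4) + 15) = (31*(3*(-2)))*(10 + 15) = (31*(-6))*25 = -186*25 = -4650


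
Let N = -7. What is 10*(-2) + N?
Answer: -27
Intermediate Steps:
10*(-2) + N = 10*(-2) - 7 = -20 - 7 = -27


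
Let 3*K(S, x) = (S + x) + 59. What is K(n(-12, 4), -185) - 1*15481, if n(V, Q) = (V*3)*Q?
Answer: -15571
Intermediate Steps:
n(V, Q) = 3*Q*V (n(V, Q) = (3*V)*Q = 3*Q*V)
K(S, x) = 59/3 + S/3 + x/3 (K(S, x) = ((S + x) + 59)/3 = (59 + S + x)/3 = 59/3 + S/3 + x/3)
K(n(-12, 4), -185) - 1*15481 = (59/3 + (3*4*(-12))/3 + (⅓)*(-185)) - 1*15481 = (59/3 + (⅓)*(-144) - 185/3) - 15481 = (59/3 - 48 - 185/3) - 15481 = -90 - 15481 = -15571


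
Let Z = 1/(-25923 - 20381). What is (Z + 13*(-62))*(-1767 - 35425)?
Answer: 173505445225/5788 ≈ 2.9977e+7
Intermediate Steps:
Z = -1/46304 (Z = 1/(-46304) = -1/46304 ≈ -2.1596e-5)
(Z + 13*(-62))*(-1767 - 35425) = (-1/46304 + 13*(-62))*(-1767 - 35425) = (-1/46304 - 806)*(-37192) = -37321025/46304*(-37192) = 173505445225/5788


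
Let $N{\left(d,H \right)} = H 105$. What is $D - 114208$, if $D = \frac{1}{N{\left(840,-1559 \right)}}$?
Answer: $- \frac{18695278561}{163695} \approx -1.1421 \cdot 10^{5}$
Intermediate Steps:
$N{\left(d,H \right)} = 105 H$
$D = - \frac{1}{163695}$ ($D = \frac{1}{105 \left(-1559\right)} = \frac{1}{-163695} = - \frac{1}{163695} \approx -6.1089 \cdot 10^{-6}$)
$D - 114208 = - \frac{1}{163695} - 114208 = - \frac{18695278561}{163695}$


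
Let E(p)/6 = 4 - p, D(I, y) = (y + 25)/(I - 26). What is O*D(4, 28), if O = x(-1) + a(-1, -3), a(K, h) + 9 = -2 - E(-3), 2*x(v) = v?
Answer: 5671/44 ≈ 128.89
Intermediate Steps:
D(I, y) = (25 + y)/(-26 + I)
E(p) = 24 - 6*p (E(p) = 6*(4 - p) = 24 - 6*p)
x(v) = v/2
a(K, h) = -53 (a(K, h) = -9 + (-2 - (24 - 6*(-3))) = -9 + (-2 - (24 + 18)) = -9 + (-2 - 1*42) = -9 + (-2 - 42) = -9 - 44 = -53)
O = -107/2 (O = (½)*(-1) - 53 = -½ - 53 = -107/2 ≈ -53.500)
O*D(4, 28) = -107*(25 + 28)/(2*(-26 + 4)) = -107*53/(2*(-22)) = -(-107)*53/44 = -107/2*(-53/22) = 5671/44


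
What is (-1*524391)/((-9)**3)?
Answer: 174797/243 ≈ 719.33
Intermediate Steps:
(-1*524391)/((-9)**3) = -524391/(-729) = -524391*(-1/729) = 174797/243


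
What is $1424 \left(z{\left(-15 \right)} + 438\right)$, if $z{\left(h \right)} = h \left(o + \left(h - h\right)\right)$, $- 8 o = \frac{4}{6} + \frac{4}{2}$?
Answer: $630832$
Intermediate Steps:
$o = - \frac{1}{3}$ ($o = - \frac{\frac{4}{6} + \frac{4}{2}}{8} = - \frac{4 \cdot \frac{1}{6} + 4 \cdot \frac{1}{2}}{8} = - \frac{\frac{2}{3} + 2}{8} = \left(- \frac{1}{8}\right) \frac{8}{3} = - \frac{1}{3} \approx -0.33333$)
$z{\left(h \right)} = - \frac{h}{3}$ ($z{\left(h \right)} = h \left(- \frac{1}{3} + \left(h - h\right)\right) = h \left(- \frac{1}{3} + 0\right) = h \left(- \frac{1}{3}\right) = - \frac{h}{3}$)
$1424 \left(z{\left(-15 \right)} + 438\right) = 1424 \left(\left(- \frac{1}{3}\right) \left(-15\right) + 438\right) = 1424 \left(5 + 438\right) = 1424 \cdot 443 = 630832$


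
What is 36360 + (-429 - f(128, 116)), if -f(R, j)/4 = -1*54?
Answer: 35715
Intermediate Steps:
f(R, j) = 216 (f(R, j) = -(-4)*54 = -4*(-54) = 216)
36360 + (-429 - f(128, 116)) = 36360 + (-429 - 1*216) = 36360 + (-429 - 216) = 36360 - 645 = 35715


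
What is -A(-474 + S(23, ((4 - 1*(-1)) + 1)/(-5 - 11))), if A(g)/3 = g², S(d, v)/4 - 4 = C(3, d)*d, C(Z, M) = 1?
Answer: -401868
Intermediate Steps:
S(d, v) = 16 + 4*d (S(d, v) = 16 + 4*(1*d) = 16 + 4*d)
A(g) = 3*g²
-A(-474 + S(23, ((4 - 1*(-1)) + 1)/(-5 - 11))) = -3*(-474 + (16 + 4*23))² = -3*(-474 + (16 + 92))² = -3*(-474 + 108)² = -3*(-366)² = -3*133956 = -1*401868 = -401868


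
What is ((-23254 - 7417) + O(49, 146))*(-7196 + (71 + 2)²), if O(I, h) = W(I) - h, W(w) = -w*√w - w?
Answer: 58267203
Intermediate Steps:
W(w) = -w - w^(3/2) (W(w) = -w^(3/2) - w = -w - w^(3/2))
O(I, h) = -I - h - I^(3/2) (O(I, h) = (-I - I^(3/2)) - h = -I - h - I^(3/2))
((-23254 - 7417) + O(49, 146))*(-7196 + (71 + 2)²) = ((-23254 - 7417) + (-1*49 - 1*146 - 49^(3/2)))*(-7196 + (71 + 2)²) = (-30671 + (-49 - 146 - 1*343))*(-7196 + 73²) = (-30671 + (-49 - 146 - 343))*(-7196 + 5329) = (-30671 - 538)*(-1867) = -31209*(-1867) = 58267203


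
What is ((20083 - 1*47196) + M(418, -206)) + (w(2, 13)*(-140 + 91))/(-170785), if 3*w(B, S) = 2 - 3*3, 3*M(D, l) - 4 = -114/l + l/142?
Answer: -101584528790704/3746852115 ≈ -27112.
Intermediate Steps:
M(D, l) = 4/3 - 38/l + l/426 (M(D, l) = 4/3 + (-114/l + l/142)/3 = 4/3 + (-38/l + l/426) = 4/3 - 38/l + l/426)
w(B, S) = -7/3 (w(B, S) = (2 - 3*3)/3 = (2 - 9)/3 = (1/3)*(-7) = -7/3)
((20083 - 1*47196) + M(418, -206)) + (w(2, 13)*(-140 + 91))/(-170785) = ((20083 - 1*47196) + (1/426)*(-16188 - 206*(568 - 206))/(-206)) - 7*(-140 + 91)/3/(-170785) = ((20083 - 47196) + (1/426)*(-1/206)*(-16188 - 206*362)) - 7/3*(-49)*(-1/170785) = (-27113 + (1/426)*(-1/206)*(-16188 - 74572)) + (343/3)*(-1/170785) = (-27113 + (1/426)*(-1/206)*(-90760)) - 343/512355 = (-27113 + 22690/21939) - 343/512355 = -594809417/21939 - 343/512355 = -101584528790704/3746852115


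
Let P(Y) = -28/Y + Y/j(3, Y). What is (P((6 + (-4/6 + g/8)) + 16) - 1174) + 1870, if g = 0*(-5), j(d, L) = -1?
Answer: 32321/48 ≈ 673.35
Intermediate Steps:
g = 0
P(Y) = -Y - 28/Y (P(Y) = -28/Y + Y/(-1) = -28/Y + Y*(-1) = -28/Y - Y = -Y - 28/Y)
(P((6 + (-4/6 + g/8)) + 16) - 1174) + 1870 = ((-((6 + (-4/6 + 0/8)) + 16) - 28/((6 + (-4/6 + 0/8)) + 16)) - 1174) + 1870 = ((-((6 + (-4*⅙ + 0*(⅛))) + 16) - 28/((6 + (-4*⅙ + 0*(⅛))) + 16)) - 1174) + 1870 = ((-((6 + (-⅔ + 0)) + 16) - 28/((6 + (-⅔ + 0)) + 16)) - 1174) + 1870 = ((-((6 - ⅔) + 16) - 28/((6 - ⅔) + 16)) - 1174) + 1870 = ((-(16/3 + 16) - 28/(16/3 + 16)) - 1174) + 1870 = ((-1*64/3 - 28/64/3) - 1174) + 1870 = ((-64/3 - 28*3/64) - 1174) + 1870 = ((-64/3 - 21/16) - 1174) + 1870 = (-1087/48 - 1174) + 1870 = -57439/48 + 1870 = 32321/48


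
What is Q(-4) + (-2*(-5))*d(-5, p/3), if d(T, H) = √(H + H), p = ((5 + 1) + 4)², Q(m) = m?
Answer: -4 + 100*√6/3 ≈ 77.650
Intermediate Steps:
p = 100 (p = (6 + 4)² = 10² = 100)
d(T, H) = √2*√H (d(T, H) = √(2*H) = √2*√H)
Q(-4) + (-2*(-5))*d(-5, p/3) = -4 + (-2*(-5))*(√2*√(100/3)) = -4 + 10*(√2*√(100*(⅓))) = -4 + 10*(√2*√(100/3)) = -4 + 10*(√2*(10*√3/3)) = -4 + 10*(10*√6/3) = -4 + 100*√6/3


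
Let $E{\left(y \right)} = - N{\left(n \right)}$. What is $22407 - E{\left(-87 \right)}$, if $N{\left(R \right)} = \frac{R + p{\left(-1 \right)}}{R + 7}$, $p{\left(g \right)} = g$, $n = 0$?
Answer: $\frac{156848}{7} \approx 22407.0$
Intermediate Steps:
$N{\left(R \right)} = \frac{-1 + R}{7 + R}$ ($N{\left(R \right)} = \frac{R - 1}{R + 7} = \frac{-1 + R}{7 + R}$)
$E{\left(y \right)} = \frac{1}{7}$ ($E{\left(y \right)} = - \frac{-1 + 0}{7 + 0} = - \frac{-1}{7} = \left(-1\right) \left(- \frac{1}{7}\right) = \frac{1}{7}$)
$22407 - E{\left(-87 \right)} = 22407 - \frac{1}{7} = \frac{156848}{7}$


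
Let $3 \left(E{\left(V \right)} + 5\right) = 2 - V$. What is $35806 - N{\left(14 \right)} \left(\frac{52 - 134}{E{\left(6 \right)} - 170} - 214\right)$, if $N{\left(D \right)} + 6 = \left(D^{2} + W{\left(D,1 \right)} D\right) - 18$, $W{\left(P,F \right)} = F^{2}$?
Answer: $\frac{39951934}{529} \approx 75524.0$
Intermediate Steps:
$E{\left(V \right)} = - \frac{13}{3} - \frac{V}{3}$ ($E{\left(V \right)} = -5 + \frac{2 - V}{3} = -5 - \left(- \frac{2}{3} + \frac{V}{3}\right) = - \frac{13}{3} - \frac{V}{3}$)
$N{\left(D \right)} = -24 + D + D^{2}$ ($N{\left(D \right)} = -6 - \left(18 - D^{2} - 1^{2} D\right) = -6 - \left(18 - D - D^{2}\right) = -6 + \left(-18 + D + D^{2}\right) = -24 + D + D^{2}$)
$35806 - N{\left(14 \right)} \left(\frac{52 - 134}{E{\left(6 \right)} - 170} - 214\right) = 35806 - \left(-24 + 14 + 14^{2}\right) \left(\frac{52 - 134}{\left(- \frac{13}{3} - 2\right) - 170} - 214\right) = 35806 - \left(-24 + 14 + 196\right) \left(- \frac{82}{\left(- \frac{13}{3} - 2\right) - 170} - 214\right) = 35806 - 186 \left(- \frac{82}{- \frac{19}{3} - 170} - 214\right) = 35806 - 186 \left(- \frac{82}{- \frac{529}{3}} - 214\right) = 35806 - 186 \left(\left(-82\right) \left(- \frac{3}{529}\right) - 214\right) = 35806 - 186 \left(\frac{246}{529} - 214\right) = 35806 - 186 \left(- \frac{112960}{529}\right) = 35806 - - \frac{21010560}{529} = 35806 + \frac{21010560}{529} = \frac{39951934}{529}$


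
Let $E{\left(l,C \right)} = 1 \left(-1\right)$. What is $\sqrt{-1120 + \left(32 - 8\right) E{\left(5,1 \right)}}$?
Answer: $2 i \sqrt{286} \approx 33.823 i$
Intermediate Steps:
$E{\left(l,C \right)} = -1$
$\sqrt{-1120 + \left(32 - 8\right) E{\left(5,1 \right)}} = \sqrt{-1120 + \left(32 - 8\right) \left(-1\right)} = \sqrt{-1120 + 24 \left(-1\right)} = \sqrt{-1120 - 24} = \sqrt{-1144} = 2 i \sqrt{286}$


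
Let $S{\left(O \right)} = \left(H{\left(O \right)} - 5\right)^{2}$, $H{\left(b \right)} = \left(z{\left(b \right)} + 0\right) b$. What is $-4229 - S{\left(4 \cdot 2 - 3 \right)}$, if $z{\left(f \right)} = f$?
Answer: $-4629$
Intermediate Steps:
$H{\left(b \right)} = b^{2}$ ($H{\left(b \right)} = \left(b + 0\right) b = b b = b^{2}$)
$S{\left(O \right)} = \left(-5 + O^{2}\right)^{2}$ ($S{\left(O \right)} = \left(O^{2} - 5\right)^{2} = \left(-5 + O^{2}\right)^{2}$)
$-4229 - S{\left(4 \cdot 2 - 3 \right)} = -4229 - \left(-5 + \left(4 \cdot 2 - 3\right)^{2}\right)^{2} = -4229 - \left(-5 + \left(8 - 3\right)^{2}\right)^{2} = -4229 - \left(-5 + 5^{2}\right)^{2} = -4229 - \left(-5 + 25\right)^{2} = -4229 - 20^{2} = -4229 - 400 = -4629$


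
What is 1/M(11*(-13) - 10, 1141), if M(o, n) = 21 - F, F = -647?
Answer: 1/668 ≈ 0.0014970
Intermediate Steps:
M(o, n) = 668 (M(o, n) = 21 - 1*(-647) = 21 + 647 = 668)
1/M(11*(-13) - 10, 1141) = 1/668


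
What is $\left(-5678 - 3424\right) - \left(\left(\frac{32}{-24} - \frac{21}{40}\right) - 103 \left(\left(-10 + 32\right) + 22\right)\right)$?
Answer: $- \frac{548177}{120} \approx -4568.1$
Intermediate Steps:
$\left(-5678 - 3424\right) - \left(\left(\frac{32}{-24} - \frac{21}{40}\right) - 103 \left(\left(-10 + 32\right) + 22\right)\right) = -9102 - \left(\left(32 \left(- \frac{1}{24}\right) - \frac{21}{40}\right) - 103 \left(22 + 22\right)\right) = -9102 - \left(\left(- \frac{4}{3} - \frac{21}{40}\right) - 4532\right) = -9102 - \left(- \frac{223}{120} - 4532\right) = -9102 - - \frac{544063}{120} = -9102 + \frac{544063}{120} = - \frac{548177}{120}$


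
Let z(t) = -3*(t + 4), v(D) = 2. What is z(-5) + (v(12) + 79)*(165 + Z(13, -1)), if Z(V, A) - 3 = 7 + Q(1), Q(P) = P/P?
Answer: 14259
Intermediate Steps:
Q(P) = 1
Z(V, A) = 11 (Z(V, A) = 3 + (7 + 1) = 3 + 8 = 11)
z(t) = -12 - 3*t (z(t) = -3*(4 + t) = -12 - 3*t)
z(-5) + (v(12) + 79)*(165 + Z(13, -1)) = (-12 - 3*(-5)) + (2 + 79)*(165 + 11) = (-12 + 15) + 81*176 = 3 + 14256 = 14259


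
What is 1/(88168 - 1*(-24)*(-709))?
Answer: 1/71152 ≈ 1.4054e-5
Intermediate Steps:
1/(88168 - 1*(-24)*(-709)) = 1/(88168 + 24*(-709)) = 1/(88168 - 17016) = 1/71152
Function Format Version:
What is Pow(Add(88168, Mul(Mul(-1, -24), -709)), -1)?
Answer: Rational(1, 71152) ≈ 1.4054e-5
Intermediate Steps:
Pow(Add(88168, Mul(Mul(-1, -24), -709)), -1) = Pow(Add(88168, Mul(24, -709)), -1) = Pow(Add(88168, -17016), -1) = Pow(71152, -1) = Rational(1, 71152)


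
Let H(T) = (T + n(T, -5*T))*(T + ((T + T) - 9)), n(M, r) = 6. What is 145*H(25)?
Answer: 296670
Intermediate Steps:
H(T) = (-9 + 3*T)*(6 + T) (H(T) = (T + 6)*(T + ((T + T) - 9)) = (6 + T)*(T + (2*T - 9)) = (6 + T)*(T + (-9 + 2*T)) = (6 + T)*(-9 + 3*T) = (-9 + 3*T)*(6 + T))
145*H(25) = 145*(-54 + 3*25² + 9*25) = 145*(-54 + 3*625 + 225) = 145*(-54 + 1875 + 225) = 145*2046 = 296670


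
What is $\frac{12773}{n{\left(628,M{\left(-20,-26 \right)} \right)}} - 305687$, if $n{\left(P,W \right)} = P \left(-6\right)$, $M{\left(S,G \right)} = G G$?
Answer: $- \frac{1151841389}{3768} \approx -3.0569 \cdot 10^{5}$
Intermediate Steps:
$M{\left(S,G \right)} = G^{2}$
$n{\left(P,W \right)} = - 6 P$
$\frac{12773}{n{\left(628,M{\left(-20,-26 \right)} \right)}} - 305687 = \frac{12773}{\left(-6\right) 628} - 305687 = \frac{12773}{-3768} - 305687 = 12773 \left(- \frac{1}{3768}\right) - 305687 = - \frac{12773}{3768} - 305687 = - \frac{1151841389}{3768}$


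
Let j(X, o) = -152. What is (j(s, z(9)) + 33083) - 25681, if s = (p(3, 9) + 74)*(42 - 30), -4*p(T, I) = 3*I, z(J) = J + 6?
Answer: 7250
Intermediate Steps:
z(J) = 6 + J
p(T, I) = -3*I/4
s = 807 (s = (-3/4*9 + 74)*(42 - 30) = (-27/4 + 74)*12 = (269/4)*12 = 807)
(j(s, z(9)) + 33083) - 25681 = (-152 + 33083) - 25681 = 32931 - 25681 = 7250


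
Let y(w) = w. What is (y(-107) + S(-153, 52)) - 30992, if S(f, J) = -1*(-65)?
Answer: -31034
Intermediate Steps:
S(f, J) = 65
(y(-107) + S(-153, 52)) - 30992 = (-107 + 65) - 30992 = -42 - 30992 = -31034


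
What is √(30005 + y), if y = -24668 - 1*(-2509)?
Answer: √7846 ≈ 88.578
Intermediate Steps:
y = -22159 (y = -24668 + 2509 = -22159)
√(30005 + y) = √(30005 - 22159) = √7846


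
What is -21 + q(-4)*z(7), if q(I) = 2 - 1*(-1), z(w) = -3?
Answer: -30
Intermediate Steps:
q(I) = 3 (q(I) = 2 + 1 = 3)
-21 + q(-4)*z(7) = -21 + 3*(-3) = -21 - 9 = -30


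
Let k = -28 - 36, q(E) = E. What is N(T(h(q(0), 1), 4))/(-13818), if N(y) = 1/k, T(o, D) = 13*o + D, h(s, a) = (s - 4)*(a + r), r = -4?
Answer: 1/884352 ≈ 1.1308e-6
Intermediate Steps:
k = -64
h(s, a) = (-4 + a)*(-4 + s) (h(s, a) = (s - 4)*(a - 4) = (-4 + s)*(-4 + a) = (-4 + a)*(-4 + s))
T(o, D) = D + 13*o
N(y) = -1/64 (N(y) = 1/(-64) = -1/64)
N(T(h(q(0), 1), 4))/(-13818) = -1/64/(-13818) = -1/64*(-1/13818) = 1/884352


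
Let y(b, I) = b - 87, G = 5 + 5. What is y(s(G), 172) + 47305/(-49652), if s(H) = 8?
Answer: -3969813/49652 ≈ -79.953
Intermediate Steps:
G = 10
y(b, I) = -87 + b
y(s(G), 172) + 47305/(-49652) = (-87 + 8) + 47305/(-49652) = -79 + 47305*(-1/49652) = -79 - 47305/49652 = -3969813/49652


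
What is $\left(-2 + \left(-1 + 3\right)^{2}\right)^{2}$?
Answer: $4$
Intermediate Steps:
$\left(-2 + \left(-1 + 3\right)^{2}\right)^{2} = \left(-2 + 2^{2}\right)^{2} = \left(-2 + 4\right)^{2} = 2^{2} = 4$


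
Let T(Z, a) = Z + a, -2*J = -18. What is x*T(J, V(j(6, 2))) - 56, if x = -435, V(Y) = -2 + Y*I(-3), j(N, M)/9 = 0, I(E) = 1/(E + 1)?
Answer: -3101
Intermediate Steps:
I(E) = 1/(1 + E)
J = 9 (J = -½*(-18) = 9)
j(N, M) = 0 (j(N, M) = 9*0 = 0)
V(Y) = -2 - Y/2 (V(Y) = -2 + Y/(1 - 3) = -2 + Y/(-2) = -2 + Y*(-½) = -2 - Y/2)
x*T(J, V(j(6, 2))) - 56 = -435*(9 + (-2 - ½*0)) - 56 = -435*(9 + (-2 + 0)) - 56 = -435*(9 - 2) - 56 = -435*7 - 56 = -3045 - 56 = -3101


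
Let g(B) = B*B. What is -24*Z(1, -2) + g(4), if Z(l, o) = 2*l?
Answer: -32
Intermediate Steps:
g(B) = B²
-24*Z(1, -2) + g(4) = -48 + 4² = -24*2 + 16 = -48 + 16 = -32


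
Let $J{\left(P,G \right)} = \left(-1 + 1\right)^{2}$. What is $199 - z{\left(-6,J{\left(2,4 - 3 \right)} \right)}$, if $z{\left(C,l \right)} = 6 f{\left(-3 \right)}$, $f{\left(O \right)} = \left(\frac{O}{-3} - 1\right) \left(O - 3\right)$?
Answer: $199$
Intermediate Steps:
$J{\left(P,G \right)} = 0$ ($J{\left(P,G \right)} = 0^{2} = 0$)
$f{\left(O \right)} = \left(-1 - \frac{O}{3}\right) \left(-3 + O\right)$ ($f{\left(O \right)} = \left(O \left(- \frac{1}{3}\right) - 1\right) \left(O - 3\right) = \left(- \frac{O}{3} - 1\right) \left(-3 + O\right) = \left(-1 - \frac{O}{3}\right) \left(-3 + O\right)$)
$z{\left(C,l \right)} = 0$ ($z{\left(C,l \right)} = 6 \left(3 - \frac{\left(-3\right)^{2}}{3}\right) = 6 \left(3 - 3\right) = 6 \cdot 0 = 0$)
$199 - z{\left(-6,J{\left(2,4 - 3 \right)} \right)} = 199 - 0 = 199 + 0 = 199$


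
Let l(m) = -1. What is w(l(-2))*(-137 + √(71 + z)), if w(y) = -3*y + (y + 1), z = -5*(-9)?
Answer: -411 + 6*√29 ≈ -378.69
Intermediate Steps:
z = 45
w(y) = 1 - 2*y (w(y) = -3*y + (1 + y) = 1 - 2*y)
w(l(-2))*(-137 + √(71 + z)) = (1 - 2*(-1))*(-137 + √(71 + 45)) = (1 + 2)*(-137 + √116) = 3*(-137 + 2*√29) = -411 + 6*√29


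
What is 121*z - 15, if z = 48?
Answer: 5793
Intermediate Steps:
121*z - 15 = 121*48 - 15 = 5808 - 15 = 5793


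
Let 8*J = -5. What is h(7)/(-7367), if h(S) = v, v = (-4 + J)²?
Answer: -1369/471488 ≈ -0.0029036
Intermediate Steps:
J = -5/8 (J = (⅛)*(-5) = -5/8 ≈ -0.62500)
v = 1369/64 (v = (-4 - 5/8)² = (-37/8)² = 1369/64 ≈ 21.391)
h(S) = 1369/64
h(7)/(-7367) = (1369/64)/(-7367) = (1369/64)*(-1/7367) = -1369/471488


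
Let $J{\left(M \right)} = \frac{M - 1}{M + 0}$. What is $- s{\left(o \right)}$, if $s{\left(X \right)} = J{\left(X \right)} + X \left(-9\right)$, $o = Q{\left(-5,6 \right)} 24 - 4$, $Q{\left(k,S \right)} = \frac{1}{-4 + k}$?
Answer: $- \frac{1223}{20} \approx -61.15$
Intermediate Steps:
$J{\left(M \right)} = \frac{-1 + M}{M}$
$o = - \frac{20}{3}$ ($o = \frac{1}{-4 - 5} \cdot 24 - 4 = \frac{1}{-9} \cdot 24 - 4 = \left(- \frac{1}{9}\right) 24 - 4 = - \frac{8}{3} - 4 = - \frac{20}{3} \approx -6.6667$)
$s{\left(X \right)} = - 9 X + \frac{-1 + X}{X}$ ($s{\left(X \right)} = \frac{-1 + X}{X} + X \left(-9\right) = \frac{-1 + X}{X} - 9 X = - 9 X + \frac{-1 + X}{X}$)
$- s{\left(o \right)} = - (1 - \frac{1}{- \frac{20}{3}} - -60) = - (1 - - \frac{3}{20} + 60) = - (1 + \frac{3}{20} + 60) = \left(-1\right) \frac{1223}{20} = - \frac{1223}{20}$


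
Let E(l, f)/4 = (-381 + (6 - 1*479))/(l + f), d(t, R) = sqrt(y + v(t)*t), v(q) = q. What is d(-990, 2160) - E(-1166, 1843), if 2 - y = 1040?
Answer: 3416/677 + sqrt(979062) ≈ 994.52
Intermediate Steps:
y = -1038 (y = 2 - 1*1040 = 2 - 1040 = -1038)
d(t, R) = sqrt(-1038 + t**2) (d(t, R) = sqrt(-1038 + t*t) = sqrt(-1038 + t**2))
E(l, f) = -3416/(f + l) (E(l, f) = 4*((-381 + (6 - 1*479))/(l + f)) = 4*((-381 + (6 - 479))/(f + l)) = 4*((-381 - 473)/(f + l)) = 4*(-854/(f + l)) = -3416/(f + l))
d(-990, 2160) - E(-1166, 1843) = sqrt(-1038 + (-990)**2) - (-3416)/(1843 - 1166) = sqrt(-1038 + 980100) - (-3416)/677 = sqrt(979062) - (-3416)/677 = sqrt(979062) - 1*(-3416/677) = sqrt(979062) + 3416/677 = 3416/677 + sqrt(979062)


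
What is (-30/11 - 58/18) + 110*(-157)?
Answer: -1710319/99 ≈ -17276.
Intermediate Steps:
(-30/11 - 58/18) + 110*(-157) = (-30*1/11 - 58*1/18) - 17270 = (-30/11 - 29/9) - 17270 = -589/99 - 17270 = -1710319/99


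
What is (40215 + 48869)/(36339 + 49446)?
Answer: 89084/85785 ≈ 1.0385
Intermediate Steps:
(40215 + 48869)/(36339 + 49446) = 89084/85785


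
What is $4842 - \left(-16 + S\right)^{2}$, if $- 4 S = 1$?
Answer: $\frac{73247}{16} \approx 4577.9$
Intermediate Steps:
$S = - \frac{1}{4}$ ($S = \left(- \frac{1}{4}\right) 1 = - \frac{1}{4} \approx -0.25$)
$4842 - \left(-16 + S\right)^{2} = 4842 - \left(-16 - \frac{1}{4}\right)^{2} = 4842 - \left(- \frac{65}{4}\right)^{2} = 4842 - \frac{4225}{16} = \frac{73247}{16}$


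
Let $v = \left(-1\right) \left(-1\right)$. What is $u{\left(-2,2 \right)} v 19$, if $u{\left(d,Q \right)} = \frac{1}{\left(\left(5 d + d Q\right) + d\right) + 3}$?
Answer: $- \frac{19}{13} \approx -1.4615$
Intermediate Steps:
$u{\left(d,Q \right)} = \frac{1}{3 + 6 d + Q d}$ ($u{\left(d,Q \right)} = \frac{1}{\left(\left(5 d + Q d\right) + d\right) + 3} = \frac{1}{\left(6 d + Q d\right) + 3} = \frac{1}{3 + 6 d + Q d}$)
$v = 1$
$u{\left(-2,2 \right)} v 19 = \frac{1}{3 + 6 \left(-2\right) + 2 \left(-2\right)} 1 \cdot 19 = \frac{1}{3 - 12 - 4} \cdot 1 \cdot 19 = \frac{1}{-13} \cdot 1 \cdot 19 = \left(- \frac{1}{13}\right) 1 \cdot 19 = \left(- \frac{1}{13}\right) 19 = - \frac{19}{13}$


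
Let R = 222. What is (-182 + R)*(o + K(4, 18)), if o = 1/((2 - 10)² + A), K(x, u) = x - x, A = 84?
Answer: 10/37 ≈ 0.27027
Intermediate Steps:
K(x, u) = 0
o = 1/148 (o = 1/((2 - 10)² + 84) = 1/((-8)² + 84) = 1/(64 + 84) = 1/148 ≈ 0.0067568)
(-182 + R)*(o + K(4, 18)) = (-182 + 222)*(1/148 + 0) = 40*(1/148) = 10/37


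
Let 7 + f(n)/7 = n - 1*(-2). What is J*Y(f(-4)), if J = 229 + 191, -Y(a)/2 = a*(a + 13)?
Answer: -2646000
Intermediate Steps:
f(n) = -35 + 7*n (f(n) = -49 + 7*(n - 1*(-2)) = -49 + 7*(n + 2) = -49 + 7*(2 + n) = -49 + (14 + 7*n) = -35 + 7*n)
Y(a) = -2*a*(13 + a) (Y(a) = -2*a*(a + 13) = -2*a*(13 + a))
J = 420
J*Y(f(-4)) = 420*(-2*(-35 + 7*(-4))*(13 + (-35 + 7*(-4)))) = 420*(-2*(-35 - 28)*(13 + (-35 - 28))) = 420*(-2*(-63)*(13 - 63)) = 420*(-2*(-63)*(-50)) = 420*(-6300) = -2646000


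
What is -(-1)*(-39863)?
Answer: -39863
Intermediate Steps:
-(-1)*(-39863) = -1*39863 = -39863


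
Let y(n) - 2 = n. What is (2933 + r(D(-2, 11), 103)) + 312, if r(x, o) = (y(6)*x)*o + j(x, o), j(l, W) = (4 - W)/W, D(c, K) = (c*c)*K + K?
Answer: 5002096/103 ≈ 48564.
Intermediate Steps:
D(c, K) = K + K*c**2 (D(c, K) = c**2*K + K = K*c**2 + K = K + K*c**2)
j(l, W) = (4 - W)/W
y(n) = 2 + n
r(x, o) = (4 - o)/o + 8*o*x (r(x, o) = ((2 + 6)*x)*o + (4 - o)/o = (8*x)*o + (4 - o)/o = 8*o*x + (4 - o)/o = (4 - o)/o + 8*o*x)
(2933 + r(D(-2, 11), 103)) + 312 = (2933 + (-1 + 4/103 + 8*103*(11*(1 + (-2)**2)))) + 312 = (2933 + (-1 + 4*(1/103) + 8*103*(11*(1 + 4)))) + 312 = (2933 + (-1 + 4/103 + 8*103*(11*5))) + 312 = (2933 + (-1 + 4/103 + 8*103*55)) + 312 = (2933 + (-1 + 4/103 + 45320)) + 312 = (2933 + 4667861/103) + 312 = 4969960/103 + 312 = 5002096/103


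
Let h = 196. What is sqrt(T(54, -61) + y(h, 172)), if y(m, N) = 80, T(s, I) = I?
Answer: sqrt(19) ≈ 4.3589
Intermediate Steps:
sqrt(T(54, -61) + y(h, 172)) = sqrt(-61 + 80) = sqrt(19)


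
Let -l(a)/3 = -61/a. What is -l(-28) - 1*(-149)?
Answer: 4355/28 ≈ 155.54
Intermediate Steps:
l(a) = 183/a (l(a) = -(-183)/a = 183/a)
-l(-28) - 1*(-149) = -183/(-28) - 1*(-149) = -183*(-1)/28 + 149 = -1*(-183/28) + 149 = 183/28 + 149 = 4355/28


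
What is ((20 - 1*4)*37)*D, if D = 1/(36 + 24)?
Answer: 148/15 ≈ 9.8667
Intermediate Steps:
D = 1/60 ≈ 0.016667
((20 - 1*4)*37)*D = ((20 - 1*4)*37)*(1/60) = ((20 - 4)*37)*(1/60) = (16*37)*(1/60) = 592*(1/60) = 148/15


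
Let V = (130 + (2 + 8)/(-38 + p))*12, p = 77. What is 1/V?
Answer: 13/20320 ≈ 0.00063976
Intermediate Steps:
V = 20320/13 (V = (130 + (2 + 8)/(-38 + 77))*12 = (130 + 10/39)*12 = (5080/39)*12 = 20320/13 ≈ 1563.1)
1/V = 1/(20320/13) = 13/20320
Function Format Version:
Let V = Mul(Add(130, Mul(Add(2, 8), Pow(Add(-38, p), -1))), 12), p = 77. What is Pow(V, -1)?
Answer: Rational(13, 20320) ≈ 0.00063976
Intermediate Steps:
V = Rational(20320, 13) (V = Mul(Add(130, Mul(Add(2, 8), Pow(Add(-38, 77), -1))), 12) = Mul(Add(130, Mul(10, Pow(39, -1))), 12) = Mul(Add(130, Mul(10, Rational(1, 39))), 12) = Mul(Add(130, Rational(10, 39)), 12) = Mul(Rational(5080, 39), 12) = Rational(20320, 13) ≈ 1563.1)
Pow(V, -1) = Pow(Rational(20320, 13), -1) = Rational(13, 20320)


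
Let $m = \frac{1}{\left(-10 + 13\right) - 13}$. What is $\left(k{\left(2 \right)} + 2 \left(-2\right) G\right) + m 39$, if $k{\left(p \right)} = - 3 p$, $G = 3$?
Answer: $- \frac{219}{10} \approx -21.9$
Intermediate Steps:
$m = - \frac{1}{10}$ ($m = \frac{1}{3 - 13} = \frac{1}{-10} = - \frac{1}{10} \approx -0.1$)
$\left(k{\left(2 \right)} + 2 \left(-2\right) G\right) + m 39 = \left(\left(-3\right) 2 + 2 \left(-2\right) 3\right) - \frac{39}{10} = \left(-6 - 12\right) - \frac{39}{10} = -18 - \frac{39}{10} = - \frac{219}{10}$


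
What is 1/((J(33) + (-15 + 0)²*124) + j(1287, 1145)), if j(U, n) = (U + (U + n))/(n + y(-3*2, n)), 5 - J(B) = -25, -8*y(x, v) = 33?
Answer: 9127/254946862 ≈ 3.5800e-5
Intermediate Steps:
y(x, v) = -33/8 (y(x, v) = -⅛*33 = -33/8)
J(B) = 30 (J(B) = 5 - 1*(-25) = 5 + 25 = 30)
j(U, n) = (n + 2*U)/(-33/8 + n) (j(U, n) = (U + (U + n))/(n - 33/8) = (n + 2*U)/(-33/8 + n))
1/((J(33) + (-15 + 0)²*124) + j(1287, 1145)) = 1/((30 + (-15 + 0)²*124) + 8*(1145 + 2*1287)/(-33 + 8*1145)) = 1/((30 + (-15)²*124) + 8*(1145 + 2574)/(-33 + 9160)) = 1/((30 + 225*124) + 8*3719/9127) = 1/((30 + 27900) + 8*(1/9127)*3719) = 1/(27930 + 29752/9127) = 1/(254946862/9127) = 9127/254946862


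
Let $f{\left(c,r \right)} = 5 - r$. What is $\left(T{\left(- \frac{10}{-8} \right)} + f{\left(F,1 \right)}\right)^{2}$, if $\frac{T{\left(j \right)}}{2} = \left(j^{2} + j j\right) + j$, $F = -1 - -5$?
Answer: $\frac{2601}{16} \approx 162.56$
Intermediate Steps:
$F = 4$ ($F = -1 + 5 = 4$)
$T{\left(j \right)} = 2 j + 4 j^{2}$ ($T{\left(j \right)} = 2 \left(\left(j^{2} + j j\right) + j\right) = 2 \left(\left(j^{2} + j^{2}\right) + j\right) = 2 \left(2 j^{2} + j\right) = 2 \left(j + 2 j^{2}\right) = 2 j + 4 j^{2}$)
$\left(T{\left(- \frac{10}{-8} \right)} + f{\left(F,1 \right)}\right)^{2} = \left(2 \left(- \frac{10}{-8}\right) \left(1 + 2 \left(- \frac{10}{-8}\right)\right) + \left(5 - 1\right)\right)^{2} = \left(2 \left(\left(-10\right) \left(- \frac{1}{8}\right)\right) \left(1 + 2 \left(\left(-10\right) \left(- \frac{1}{8}\right)\right)\right) + \left(5 - 1\right)\right)^{2} = \left(2 \cdot \frac{5}{4} \left(1 + 2 \cdot \frac{5}{4}\right) + 4\right)^{2} = \left(2 \cdot \frac{5}{4} \left(1 + \frac{5}{2}\right) + 4\right)^{2} = \left(2 \cdot \frac{5}{4} \cdot \frac{7}{2} + 4\right)^{2} = \left(\frac{35}{4} + 4\right)^{2} = \left(\frac{51}{4}\right)^{2} = \frac{2601}{16}$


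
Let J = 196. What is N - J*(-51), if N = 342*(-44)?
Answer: -5052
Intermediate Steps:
N = -15048
N - J*(-51) = -15048 - 196*(-51) = -15048 - 1*(-9996) = -15048 + 9996 = -5052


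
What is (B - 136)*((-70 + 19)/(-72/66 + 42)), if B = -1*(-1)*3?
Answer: 24871/150 ≈ 165.81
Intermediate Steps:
B = 3 (B = 1*3 = 3)
(B - 136)*((-70 + 19)/(-72/66 + 42)) = (3 - 136)*((-70 + 19)/(-72/66 + 42)) = -(-6783)/(-72*1/66 + 42) = -(-6783)/(-12/11 + 42) = -(-6783)/450/11 = -(-6783)*11/450 = -133*(-187/150) = 24871/150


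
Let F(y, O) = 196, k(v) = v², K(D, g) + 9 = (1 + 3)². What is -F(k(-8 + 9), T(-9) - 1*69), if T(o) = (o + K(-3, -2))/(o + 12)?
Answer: -196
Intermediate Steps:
K(D, g) = 7 (K(D, g) = -9 + (1 + 3)² = -9 + 4² = -9 + 16 = 7)
T(o) = (7 + o)/(12 + o) (T(o) = (o + 7)/(o + 12) = (7 + o)/(12 + o))
-F(k(-8 + 9), T(-9) - 1*69) = -1*196 = -196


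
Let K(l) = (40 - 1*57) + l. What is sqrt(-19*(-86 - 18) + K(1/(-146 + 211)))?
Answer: 2*sqrt(2069210)/65 ≈ 44.261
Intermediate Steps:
K(l) = -17 + l (K(l) = (40 - 57) + l = -17 + l)
sqrt(-19*(-86 - 18) + K(1/(-146 + 211))) = sqrt(-19*(-86 - 18) + (-17 + 1/(-146 + 211))) = sqrt(-19*(-104) + (-17 + 1/65)) = sqrt(1976 + (-17 + 1/65)) = sqrt(1976 - 1104/65) = sqrt(127336/65) = 2*sqrt(2069210)/65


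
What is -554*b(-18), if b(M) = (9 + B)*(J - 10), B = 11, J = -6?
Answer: 177280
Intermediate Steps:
b(M) = -320 (b(M) = (9 + 11)*(-6 - 10) = 20*(-16) = -320)
-554*b(-18) = -554*(-320) = 177280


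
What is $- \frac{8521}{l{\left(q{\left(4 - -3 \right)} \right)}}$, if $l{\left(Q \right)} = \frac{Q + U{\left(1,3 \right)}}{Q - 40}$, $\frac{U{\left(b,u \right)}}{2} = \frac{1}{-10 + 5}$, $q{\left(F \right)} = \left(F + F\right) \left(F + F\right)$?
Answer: $- \frac{1107730}{163} \approx -6795.9$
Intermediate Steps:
$q{\left(F \right)} = 4 F^{2}$ ($q{\left(F \right)} = 2 F 2 F = 4 F^{2}$)
$U{\left(b,u \right)} = - \frac{2}{5}$ ($U{\left(b,u \right)} = \frac{2}{-10 + 5} = \frac{2}{-5} = 2 \left(- \frac{1}{5}\right) = - \frac{2}{5}$)
$l{\left(Q \right)} = \frac{- \frac{2}{5} + Q}{-40 + Q}$ ($l{\left(Q \right)} = \frac{Q - \frac{2}{5}}{Q - 40} = \frac{- \frac{2}{5} + Q}{-40 + Q}$)
$- \frac{8521}{l{\left(q{\left(4 - -3 \right)} \right)}} = - \frac{8521}{\frac{1}{-40 + 4 \left(4 - -3\right)^{2}} \left(- \frac{2}{5} + 4 \left(4 - -3\right)^{2}\right)} = - \frac{8521}{\frac{1}{-40 + 4 \left(4 + 3\right)^{2}} \left(- \frac{2}{5} + 4 \left(4 + 3\right)^{2}\right)} = - \frac{8521}{\frac{1}{-40 + 4 \cdot 7^{2}} \left(- \frac{2}{5} + 4 \cdot 7^{2}\right)} = - \frac{8521}{\frac{1}{-40 + 4 \cdot 49} \left(- \frac{2}{5} + 4 \cdot 49\right)} = - \frac{8521}{\frac{1}{-40 + 196} \left(- \frac{2}{5} + 196\right)} = - \frac{8521}{\frac{1}{156} \cdot \frac{978}{5}} = - \frac{8521}{\frac{163}{130}} = \left(-8521\right) \frac{130}{163} = - \frac{1107730}{163}$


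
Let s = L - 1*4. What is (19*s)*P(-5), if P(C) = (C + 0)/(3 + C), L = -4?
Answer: -380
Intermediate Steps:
P(C) = C/(3 + C)
s = -8 (s = -4 - 1*4 = -4 - 4 = -8)
(19*s)*P(-5) = (19*(-8))*(-5/(3 - 5)) = -(-760)/(-2) = -(-760)*(-1)/2 = -152*5/2 = -380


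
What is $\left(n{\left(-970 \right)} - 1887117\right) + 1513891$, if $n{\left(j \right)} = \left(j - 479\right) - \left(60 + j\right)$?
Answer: $-373765$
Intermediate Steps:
$n{\left(j \right)} = -539$ ($n{\left(j \right)} = \left(-479 + j\right) - \left(60 + j\right) = -539$)
$\left(n{\left(-970 \right)} - 1887117\right) + 1513891 = \left(-539 - 1887117\right) + 1513891 = -1887656 + 1513891 = -373765$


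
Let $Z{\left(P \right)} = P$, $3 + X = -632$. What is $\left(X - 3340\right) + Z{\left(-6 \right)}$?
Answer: $-3981$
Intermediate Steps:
$X = -635$ ($X = -3 - 632 = -635$)
$\left(X - 3340\right) + Z{\left(-6 \right)} = \left(-635 - 3340\right) - 6 = -3975 - 6 = -3981$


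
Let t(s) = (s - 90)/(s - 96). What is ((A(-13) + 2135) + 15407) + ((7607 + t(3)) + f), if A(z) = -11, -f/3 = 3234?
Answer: 478545/31 ≈ 15437.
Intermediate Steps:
f = -9702 (f = -3*3234 = -9702)
t(s) = (-90 + s)/(-96 + s)
((A(-13) + 2135) + 15407) + ((7607 + t(3)) + f) = ((-11 + 2135) + 15407) + ((7607 + (-90 + 3)/(-96 + 3)) - 9702) = (2124 + 15407) + ((7607 - 87/(-93)) - 9702) = 17531 + ((7607 - 1/93*(-87)) - 9702) = 17531 + ((7607 + 29/31) - 9702) = 17531 + (235846/31 - 9702) = 17531 - 64916/31 = 478545/31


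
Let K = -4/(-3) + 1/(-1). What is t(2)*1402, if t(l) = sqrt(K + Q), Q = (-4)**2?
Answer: 9814*sqrt(3)/3 ≈ 5666.1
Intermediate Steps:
Q = 16
K = 1/3 (K = -4*(-1/3) + 1*(-1) = 4/3 - 1 = 1/3 ≈ 0.33333)
t(l) = 7*sqrt(3)/3 (t(l) = sqrt(1/3 + 16) = sqrt(49/3) = 7*sqrt(3)/3)
t(2)*1402 = (7*sqrt(3)/3)*1402 = 9814*sqrt(3)/3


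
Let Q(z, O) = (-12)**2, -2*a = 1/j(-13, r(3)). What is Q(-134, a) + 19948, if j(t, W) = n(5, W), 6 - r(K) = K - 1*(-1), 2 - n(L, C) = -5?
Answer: 20092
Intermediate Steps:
n(L, C) = 7 (n(L, C) = 2 - 1*(-5) = 2 + 5 = 7)
r(K) = 5 - K (r(K) = 6 - (K - 1*(-1)) = 6 - (K + 1) = 6 - (1 + K) = 6 + (-1 - K) = 5 - K)
j(t, W) = 7
a = -1/14 (a = -1/2/7 = -1/2*1/7 = -1/14 ≈ -0.071429)
Q(z, O) = 144
Q(-134, a) + 19948 = 144 + 19948 = 20092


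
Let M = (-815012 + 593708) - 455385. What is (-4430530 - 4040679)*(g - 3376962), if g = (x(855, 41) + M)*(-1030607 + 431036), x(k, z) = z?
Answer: -3436728330085144614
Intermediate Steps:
M = -676689 (M = -221304 - 455385 = -676689)
g = 405698518008 (g = (41 - 676689)*(-1030607 + 431036) = -676648*(-599571) = 405698518008)
(-4430530 - 4040679)*(g - 3376962) = (-4430530 - 4040679)*(405698518008 - 3376962) = -8471209*405695141046 = -3436728330085144614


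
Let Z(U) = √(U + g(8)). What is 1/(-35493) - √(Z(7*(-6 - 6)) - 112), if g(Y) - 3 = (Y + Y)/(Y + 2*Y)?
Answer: -1/35493 - √(-1008 + 3*I*√723)/3 ≈ -0.42315 - 10.591*I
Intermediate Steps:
g(Y) = 11/3 (g(Y) = 3 + (Y + Y)/(Y + 2*Y) = 3 + (2*Y)/((3*Y)) = 3 + (2*Y)*(1/(3*Y)) = 3 + ⅔ = 11/3)
Z(U) = √(11/3 + U) (Z(U) = √(U + 11/3) = √(11/3 + U))
1/(-35493) - √(Z(7*(-6 - 6)) - 112) = 1/(-35493) - √(√(33 + 9*(7*(-6 - 6)))/3 - 112) = -1/35493 - √(√(33 + 9*(7*(-12)))/3 - 112) = -1/35493 - √(√(33 + 9*(-84))/3 - 112) = -1/35493 - √(√(33 - 756)/3 - 112) = -1/35493 - √(√(-723)/3 - 112) = -1/35493 - √((I*√723)/3 - 112) = -1/35493 - √(I*√723/3 - 112) = -1/35493 - √(-112 + I*√723/3)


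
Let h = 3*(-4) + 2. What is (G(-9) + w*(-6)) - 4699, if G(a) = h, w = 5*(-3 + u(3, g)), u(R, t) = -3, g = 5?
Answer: -4529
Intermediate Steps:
h = -10 (h = -12 + 2 = -10)
w = -30 (w = 5*(-3 - 3) = 5*(-6) = -30)
G(a) = -10
(G(-9) + w*(-6)) - 4699 = (-10 - 30*(-6)) - 4699 = (-10 + 180) - 4699 = 170 - 4699 = -4529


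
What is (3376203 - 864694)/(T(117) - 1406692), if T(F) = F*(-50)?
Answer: -2511509/1412542 ≈ -1.7780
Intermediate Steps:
T(F) = -50*F
(3376203 - 864694)/(T(117) - 1406692) = (3376203 - 864694)/(-50*117 - 1406692) = 2511509/(-5850 - 1406692) = 2511509/(-1412542) = 2511509*(-1/1412542) = -2511509/1412542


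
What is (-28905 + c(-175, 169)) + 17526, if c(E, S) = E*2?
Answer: -11729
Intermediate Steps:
c(E, S) = 2*E
(-28905 + c(-175, 169)) + 17526 = (-28905 + 2*(-175)) + 17526 = (-28905 - 350) + 17526 = -29255 + 17526 = -11729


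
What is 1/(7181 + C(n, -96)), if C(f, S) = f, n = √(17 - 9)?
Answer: 7181/51566753 - 2*√2/51566753 ≈ 0.00013920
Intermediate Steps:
n = 2*√2 (n = √8 = 2*√2 ≈ 2.8284)
1/(7181 + C(n, -96)) = 1/(7181 + 2*√2)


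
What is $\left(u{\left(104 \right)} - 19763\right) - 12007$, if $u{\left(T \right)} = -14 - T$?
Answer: $-31888$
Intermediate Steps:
$\left(u{\left(104 \right)} - 19763\right) - 12007 = \left(\left(-14 - 104\right) - 19763\right) - 12007 = \left(-118 - 19763\right) - 12007 = -19881 - 12007 = -31888$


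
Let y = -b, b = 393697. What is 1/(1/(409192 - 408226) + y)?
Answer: -966/380311301 ≈ -2.5400e-6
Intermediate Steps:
y = -393697 (y = -1*393697 = -393697)
1/(1/(409192 - 408226) + y) = 1/(1/(409192 - 408226) - 393697) = 1/(1/966 - 393697) = 1/(-380311301/966) = -966/380311301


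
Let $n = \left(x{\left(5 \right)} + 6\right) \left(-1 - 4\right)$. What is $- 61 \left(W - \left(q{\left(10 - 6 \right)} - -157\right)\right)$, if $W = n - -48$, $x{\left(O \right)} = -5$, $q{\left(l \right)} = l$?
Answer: $7198$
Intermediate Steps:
$n = -5$ ($n = \left(-5 + 6\right) \left(-1 - 4\right) = 1 \left(-5\right) = -5$)
$W = 43$ ($W = -5 - -48 = -5 + 48 = 43$)
$- 61 \left(W - \left(q{\left(10 - 6 \right)} - -157\right)\right) = - 61 \left(43 - \left(\left(10 - 6\right) - -157\right)\right) = - 61 \left(43 - \left(\left(10 - 6\right) + 157\right)\right) = - 61 \left(43 - \left(4 + 157\right)\right) = - 61 \left(43 - 161\right) = \left(-61\right) \left(-118\right) = 7198$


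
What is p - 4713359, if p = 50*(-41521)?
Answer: -6789409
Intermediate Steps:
p = -2076050
p - 4713359 = -2076050 - 4713359 = -6789409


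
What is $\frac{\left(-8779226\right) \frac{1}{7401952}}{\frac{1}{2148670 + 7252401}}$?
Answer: $- \frac{41267063475523}{3700976} \approx -1.115 \cdot 10^{7}$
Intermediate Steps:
$\frac{\left(-8779226\right) \frac{1}{7401952}}{\frac{1}{2148670 + 7252401}} = \frac{\left(-8779226\right) \frac{1}{7401952}}{\frac{1}{9401071}} = - \frac{4389613 \frac{1}{\frac{1}{9401071}}}{3700976} = \left(- \frac{4389613}{3700976}\right) 9401071 = - \frac{41267063475523}{3700976}$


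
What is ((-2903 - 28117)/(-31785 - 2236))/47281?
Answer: 31020/1608546901 ≈ 1.9284e-5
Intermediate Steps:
((-2903 - 28117)/(-31785 - 2236))/47281 = -31020/(-34021)*(1/47281) = -31020*(-1/34021)*(1/47281) = (31020/34021)*(1/47281) = 31020/1608546901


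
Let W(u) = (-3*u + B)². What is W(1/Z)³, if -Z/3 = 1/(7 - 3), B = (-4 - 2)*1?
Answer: 64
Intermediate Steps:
B = -6 (B = -6*1 = -6)
Z = -¾ (Z = -3/(7 - 3) = -3/4 = -3*¼ = -¾ ≈ -0.75000)
W(u) = (-6 - 3*u)² (W(u) = (-3*u - 6)² = (-6 - 3*u)²)
W(1/Z)³ = (9*(2 + 1/(-¾))²)³ = (9*(2 - 4/3)²)³ = (9*(⅔)²)³ = (9*(4/9))³ = 4³ = 64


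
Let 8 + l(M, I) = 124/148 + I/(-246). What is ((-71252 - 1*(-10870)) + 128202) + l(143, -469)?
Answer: 617249803/9102 ≈ 67815.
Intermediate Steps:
l(M, I) = -265/37 - I/246 (l(M, I) = -8 + (124/148 + I/(-246)) = -8 + (124*(1/148) + I*(-1/246)) = -8 + (31/37 - I/246) = -265/37 - I/246)
((-71252 - 1*(-10870)) + 128202) + l(143, -469) = ((-71252 - 1*(-10870)) + 128202) + (-265/37 - 1/246*(-469)) = ((-71252 + 10870) + 128202) + (-265/37 + 469/246) = (-60382 + 128202) - 47837/9102 = 67820 - 47837/9102 = 617249803/9102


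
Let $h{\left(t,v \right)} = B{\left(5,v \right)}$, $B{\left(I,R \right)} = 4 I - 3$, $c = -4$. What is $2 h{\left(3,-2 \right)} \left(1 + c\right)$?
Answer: $-102$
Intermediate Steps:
$B{\left(I,R \right)} = -3 + 4 I$
$h{\left(t,v \right)} = 17$ ($h{\left(t,v \right)} = -3 + 4 \cdot 5 = -3 + 20 = 17$)
$2 h{\left(3,-2 \right)} \left(1 + c\right) = 2 \cdot 17 \left(1 - 4\right) = 2 \cdot 17 \left(-3\right) = 2 \left(-51\right) = -102$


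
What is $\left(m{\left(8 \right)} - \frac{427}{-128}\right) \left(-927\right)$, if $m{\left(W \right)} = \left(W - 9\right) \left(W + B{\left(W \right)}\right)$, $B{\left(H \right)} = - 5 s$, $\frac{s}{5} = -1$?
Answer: $\frac{3519819}{128} \approx 27499.0$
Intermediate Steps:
$s = -5$ ($s = 5 \left(-1\right) = -5$)
$B{\left(H \right)} = 25$ ($B{\left(H \right)} = \left(-5\right) \left(-5\right) = 25$)
$m{\left(W \right)} = \left(-9 + W\right) \left(25 + W\right)$ ($m{\left(W \right)} = \left(W - 9\right) \left(W + 25\right) = \left(-9 + W\right) \left(25 + W\right)$)
$\left(m{\left(8 \right)} - \frac{427}{-128}\right) \left(-927\right) = \left(\left(-225 + 8^{2} + 16 \cdot 8\right) - \frac{427}{-128}\right) \left(-927\right) = \left(\left(-225 + 64 + 128\right) - - \frac{427}{128}\right) \left(-927\right) = \left(-33 + \frac{427}{128}\right) \left(-927\right) = \left(- \frac{3797}{128}\right) \left(-927\right) = \frac{3519819}{128}$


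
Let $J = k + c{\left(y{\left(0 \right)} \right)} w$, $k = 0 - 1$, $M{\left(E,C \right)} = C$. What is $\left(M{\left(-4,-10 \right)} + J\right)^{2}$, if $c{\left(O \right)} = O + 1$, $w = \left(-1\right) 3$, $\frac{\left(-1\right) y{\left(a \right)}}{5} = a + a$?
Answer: $196$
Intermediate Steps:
$y{\left(a \right)} = - 10 a$ ($y{\left(a \right)} = - 5 \left(a + a\right) = - 5 \cdot 2 a = - 10 a$)
$w = -3$
$c{\left(O \right)} = 1 + O$
$k = -1$ ($k = 0 - 1 = -1$)
$J = -4$ ($J = -1 + \left(1 - 0\right) \left(-3\right) = -1 + \left(1 + 0\right) \left(-3\right) = -1 + 1 \left(-3\right) = -1 - 3 = -4$)
$\left(M{\left(-4,-10 \right)} + J\right)^{2} = \left(-10 - 4\right)^{2} = \left(-14\right)^{2} = 196$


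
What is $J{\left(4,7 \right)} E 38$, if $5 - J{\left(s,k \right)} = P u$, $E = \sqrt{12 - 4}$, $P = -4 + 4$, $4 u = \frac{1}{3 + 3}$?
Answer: $380 \sqrt{2} \approx 537.4$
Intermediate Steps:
$u = \frac{1}{24}$ ($u = \frac{1}{4 \left(3 + 3\right)} = \frac{1}{4 \cdot 6} = \frac{1}{4} \cdot \frac{1}{6} = \frac{1}{24} \approx 0.041667$)
$P = 0$
$E = 2 \sqrt{2}$ ($E = \sqrt{8} = 2 \sqrt{2} \approx 2.8284$)
$J{\left(s,k \right)} = 5$ ($J{\left(s,k \right)} = 5 - 0 \cdot \frac{1}{24} = 5 - 0 = 5 + 0 = 5$)
$J{\left(4,7 \right)} E 38 = 5 \cdot 2 \sqrt{2} \cdot 38 = 10 \sqrt{2} \cdot 38 = 380 \sqrt{2}$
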